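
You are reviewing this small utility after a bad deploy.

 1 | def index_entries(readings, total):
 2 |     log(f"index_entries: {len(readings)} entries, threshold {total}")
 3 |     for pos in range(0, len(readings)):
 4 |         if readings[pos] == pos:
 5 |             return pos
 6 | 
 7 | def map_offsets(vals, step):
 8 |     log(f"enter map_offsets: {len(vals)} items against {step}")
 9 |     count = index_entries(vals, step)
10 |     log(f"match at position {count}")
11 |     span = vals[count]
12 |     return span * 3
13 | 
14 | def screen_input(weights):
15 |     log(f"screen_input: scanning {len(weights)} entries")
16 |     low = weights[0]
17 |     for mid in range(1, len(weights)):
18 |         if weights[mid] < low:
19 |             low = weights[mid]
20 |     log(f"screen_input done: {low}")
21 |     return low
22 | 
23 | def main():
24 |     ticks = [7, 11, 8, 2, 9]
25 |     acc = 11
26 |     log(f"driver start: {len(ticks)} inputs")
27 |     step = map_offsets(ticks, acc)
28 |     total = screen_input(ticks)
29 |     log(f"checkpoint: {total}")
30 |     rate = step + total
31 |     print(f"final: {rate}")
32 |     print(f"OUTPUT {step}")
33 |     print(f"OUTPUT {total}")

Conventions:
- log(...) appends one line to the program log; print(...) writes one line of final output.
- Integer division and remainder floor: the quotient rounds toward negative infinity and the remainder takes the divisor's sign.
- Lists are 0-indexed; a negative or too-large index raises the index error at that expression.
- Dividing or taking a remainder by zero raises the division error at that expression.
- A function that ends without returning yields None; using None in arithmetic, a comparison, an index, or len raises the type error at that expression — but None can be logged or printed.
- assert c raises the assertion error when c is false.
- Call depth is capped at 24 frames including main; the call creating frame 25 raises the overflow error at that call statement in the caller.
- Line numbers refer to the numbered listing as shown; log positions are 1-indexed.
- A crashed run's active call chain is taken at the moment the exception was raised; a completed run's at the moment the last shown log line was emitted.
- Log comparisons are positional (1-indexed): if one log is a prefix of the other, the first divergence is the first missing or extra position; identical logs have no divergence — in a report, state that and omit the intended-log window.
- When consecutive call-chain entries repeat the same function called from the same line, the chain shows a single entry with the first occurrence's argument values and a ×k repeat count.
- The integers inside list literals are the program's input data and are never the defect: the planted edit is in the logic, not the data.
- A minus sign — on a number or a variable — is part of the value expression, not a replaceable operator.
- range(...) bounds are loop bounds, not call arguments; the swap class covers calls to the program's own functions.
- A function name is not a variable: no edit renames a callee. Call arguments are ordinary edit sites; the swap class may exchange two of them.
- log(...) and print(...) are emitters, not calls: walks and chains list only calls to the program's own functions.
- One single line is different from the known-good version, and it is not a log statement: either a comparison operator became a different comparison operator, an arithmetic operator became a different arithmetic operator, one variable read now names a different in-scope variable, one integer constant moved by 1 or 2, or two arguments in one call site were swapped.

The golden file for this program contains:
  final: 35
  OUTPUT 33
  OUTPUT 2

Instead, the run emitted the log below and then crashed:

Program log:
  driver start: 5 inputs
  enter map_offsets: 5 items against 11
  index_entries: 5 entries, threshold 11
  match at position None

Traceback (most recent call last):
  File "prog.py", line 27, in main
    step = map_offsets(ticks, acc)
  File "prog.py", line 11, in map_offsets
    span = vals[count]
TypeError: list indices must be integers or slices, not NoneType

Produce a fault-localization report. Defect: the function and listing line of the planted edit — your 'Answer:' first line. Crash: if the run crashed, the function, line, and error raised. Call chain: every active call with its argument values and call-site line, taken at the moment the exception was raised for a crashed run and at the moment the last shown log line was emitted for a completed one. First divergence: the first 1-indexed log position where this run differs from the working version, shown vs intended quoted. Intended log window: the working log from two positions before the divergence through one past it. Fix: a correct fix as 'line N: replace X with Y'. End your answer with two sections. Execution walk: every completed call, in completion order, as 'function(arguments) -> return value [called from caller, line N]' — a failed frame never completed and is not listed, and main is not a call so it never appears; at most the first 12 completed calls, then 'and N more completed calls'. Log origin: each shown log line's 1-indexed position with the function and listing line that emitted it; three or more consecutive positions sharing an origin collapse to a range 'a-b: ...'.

Answer: the defect is in index_entries at line 4.
Key observation: The earliest visible damage is log position 4 — 'match at position None' rather than the intended 'match at position 1'.
Crash: map_offsets, line 11, TypeError.
Call chain: main -> map_offsets([7, 11, 8, 2, 9], 11) (called at line 27).
First divergence: position 4 — shown 'match at position None', intended 'match at position 1'.
Intended log window:
  2: enter map_offsets: 5 items against 11
  3: index_entries: 5 entries, threshold 11
  4: match at position 1
  5: screen_input: scanning 5 entries
Execution walk:
  index_entries([7, 11, 8, 2, 9], 11) -> None  [called from map_offsets, line 9]
Origin of each log line:
  1 — main, line 26
  2 — map_offsets, line 8
  3 — index_entries, line 2
  4 — map_offsets, line 10
A correct fix: line 4: replace `readings[pos] == pos` with `readings[pos] == total`.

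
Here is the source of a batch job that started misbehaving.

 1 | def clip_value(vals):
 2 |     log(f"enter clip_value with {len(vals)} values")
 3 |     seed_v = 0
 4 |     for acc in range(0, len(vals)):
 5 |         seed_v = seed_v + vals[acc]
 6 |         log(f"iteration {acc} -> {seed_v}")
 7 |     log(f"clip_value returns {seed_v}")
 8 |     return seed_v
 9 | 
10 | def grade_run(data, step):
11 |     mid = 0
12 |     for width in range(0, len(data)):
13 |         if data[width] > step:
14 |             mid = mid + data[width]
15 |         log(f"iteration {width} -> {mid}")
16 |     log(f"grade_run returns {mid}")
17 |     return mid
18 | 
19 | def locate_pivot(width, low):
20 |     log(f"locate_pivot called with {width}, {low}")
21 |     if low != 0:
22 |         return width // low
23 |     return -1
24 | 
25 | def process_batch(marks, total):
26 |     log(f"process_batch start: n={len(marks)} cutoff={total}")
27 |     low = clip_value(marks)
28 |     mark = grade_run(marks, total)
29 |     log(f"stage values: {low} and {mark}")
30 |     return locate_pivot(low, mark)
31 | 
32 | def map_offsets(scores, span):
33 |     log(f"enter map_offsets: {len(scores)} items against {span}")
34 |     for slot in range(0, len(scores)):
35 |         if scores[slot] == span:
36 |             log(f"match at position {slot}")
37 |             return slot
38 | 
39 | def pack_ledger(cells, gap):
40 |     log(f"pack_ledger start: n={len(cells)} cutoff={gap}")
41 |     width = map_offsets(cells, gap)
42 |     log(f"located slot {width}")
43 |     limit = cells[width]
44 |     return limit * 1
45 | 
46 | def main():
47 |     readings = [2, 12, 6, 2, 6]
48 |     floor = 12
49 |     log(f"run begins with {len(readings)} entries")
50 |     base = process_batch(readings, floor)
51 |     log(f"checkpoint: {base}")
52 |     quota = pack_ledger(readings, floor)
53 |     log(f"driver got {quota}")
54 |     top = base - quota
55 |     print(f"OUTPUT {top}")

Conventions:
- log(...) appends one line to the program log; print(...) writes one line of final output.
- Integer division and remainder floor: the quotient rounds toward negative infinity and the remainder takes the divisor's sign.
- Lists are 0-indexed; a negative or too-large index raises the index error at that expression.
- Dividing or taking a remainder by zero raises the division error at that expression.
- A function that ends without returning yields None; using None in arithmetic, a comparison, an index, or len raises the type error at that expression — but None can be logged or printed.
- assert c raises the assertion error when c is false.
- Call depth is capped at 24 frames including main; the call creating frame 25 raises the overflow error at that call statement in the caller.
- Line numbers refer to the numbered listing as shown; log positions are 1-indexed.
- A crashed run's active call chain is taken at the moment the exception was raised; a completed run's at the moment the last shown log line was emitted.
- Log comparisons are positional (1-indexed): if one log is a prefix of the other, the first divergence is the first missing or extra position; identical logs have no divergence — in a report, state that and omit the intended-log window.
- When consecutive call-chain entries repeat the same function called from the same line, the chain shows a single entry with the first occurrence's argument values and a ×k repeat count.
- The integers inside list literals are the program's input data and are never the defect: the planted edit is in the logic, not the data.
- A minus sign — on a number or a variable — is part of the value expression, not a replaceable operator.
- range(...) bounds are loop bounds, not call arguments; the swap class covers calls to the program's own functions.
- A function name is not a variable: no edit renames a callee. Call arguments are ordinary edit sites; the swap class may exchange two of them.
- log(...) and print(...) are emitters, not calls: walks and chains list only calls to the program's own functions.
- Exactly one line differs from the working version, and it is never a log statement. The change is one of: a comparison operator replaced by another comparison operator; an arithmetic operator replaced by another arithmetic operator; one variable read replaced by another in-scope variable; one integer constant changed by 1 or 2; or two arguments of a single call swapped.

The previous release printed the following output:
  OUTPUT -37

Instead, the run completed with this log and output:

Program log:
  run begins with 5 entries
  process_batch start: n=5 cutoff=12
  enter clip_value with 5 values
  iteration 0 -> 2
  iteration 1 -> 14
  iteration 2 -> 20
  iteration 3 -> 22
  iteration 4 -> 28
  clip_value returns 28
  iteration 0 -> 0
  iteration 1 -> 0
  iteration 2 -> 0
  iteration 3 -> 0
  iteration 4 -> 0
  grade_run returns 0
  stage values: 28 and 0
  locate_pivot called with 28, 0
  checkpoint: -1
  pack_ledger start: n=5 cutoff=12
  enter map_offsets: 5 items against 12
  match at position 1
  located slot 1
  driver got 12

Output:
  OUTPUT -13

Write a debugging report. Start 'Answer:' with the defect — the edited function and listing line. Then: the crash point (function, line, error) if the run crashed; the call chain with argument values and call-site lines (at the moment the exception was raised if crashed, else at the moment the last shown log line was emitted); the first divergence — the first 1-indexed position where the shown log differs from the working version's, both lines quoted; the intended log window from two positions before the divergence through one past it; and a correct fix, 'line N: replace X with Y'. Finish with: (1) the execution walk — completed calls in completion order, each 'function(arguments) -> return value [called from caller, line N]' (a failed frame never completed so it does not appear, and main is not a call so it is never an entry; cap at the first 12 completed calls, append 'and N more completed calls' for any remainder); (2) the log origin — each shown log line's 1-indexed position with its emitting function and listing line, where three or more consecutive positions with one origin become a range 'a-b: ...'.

Answer: the defect is in pack_ledger at line 44.
Core observation: At log position 23 the runs split — shown 'driver got 12', but the working version logs 'driver got 36'.
Call chain: main.
First divergence: position 23 — shown 'driver got 12', intended 'driver got 36'.
Intended log window:
  21: match at position 1
  22: located slot 1
  23: driver got 36
Execution walk:
  clip_value([2, 12, 6, 2, 6]) -> 28  [called from process_batch, line 27]
  grade_run([2, 12, 6, 2, 6], 12) -> 0  [called from process_batch, line 28]
  locate_pivot(28, 0) -> -1  [called from process_batch, line 30]
  process_batch([2, 12, 6, 2, 6], 12) -> -1  [called from main, line 50]
  map_offsets([2, 12, 6, 2, 6], 12) -> 1  [called from pack_ledger, line 41]
  pack_ledger([2, 12, 6, 2, 6], 12) -> 12  [called from main, line 52]
Origin of each log line:
  1 — main, line 49
  2 — process_batch, line 26
  3 — clip_value, line 2
  4-8 — clip_value, line 6
  9 — clip_value, line 7
  10-14 — grade_run, line 15
  15 — grade_run, line 16
  16 — process_batch, line 29
  17 — locate_pivot, line 20
  18 — main, line 51
  19 — pack_ledger, line 40
  20 — map_offsets, line 33
  21 — map_offsets, line 36
  22 — pack_ledger, line 42
  23 — main, line 53
A correct fix: line 44: replace `1` with `3`.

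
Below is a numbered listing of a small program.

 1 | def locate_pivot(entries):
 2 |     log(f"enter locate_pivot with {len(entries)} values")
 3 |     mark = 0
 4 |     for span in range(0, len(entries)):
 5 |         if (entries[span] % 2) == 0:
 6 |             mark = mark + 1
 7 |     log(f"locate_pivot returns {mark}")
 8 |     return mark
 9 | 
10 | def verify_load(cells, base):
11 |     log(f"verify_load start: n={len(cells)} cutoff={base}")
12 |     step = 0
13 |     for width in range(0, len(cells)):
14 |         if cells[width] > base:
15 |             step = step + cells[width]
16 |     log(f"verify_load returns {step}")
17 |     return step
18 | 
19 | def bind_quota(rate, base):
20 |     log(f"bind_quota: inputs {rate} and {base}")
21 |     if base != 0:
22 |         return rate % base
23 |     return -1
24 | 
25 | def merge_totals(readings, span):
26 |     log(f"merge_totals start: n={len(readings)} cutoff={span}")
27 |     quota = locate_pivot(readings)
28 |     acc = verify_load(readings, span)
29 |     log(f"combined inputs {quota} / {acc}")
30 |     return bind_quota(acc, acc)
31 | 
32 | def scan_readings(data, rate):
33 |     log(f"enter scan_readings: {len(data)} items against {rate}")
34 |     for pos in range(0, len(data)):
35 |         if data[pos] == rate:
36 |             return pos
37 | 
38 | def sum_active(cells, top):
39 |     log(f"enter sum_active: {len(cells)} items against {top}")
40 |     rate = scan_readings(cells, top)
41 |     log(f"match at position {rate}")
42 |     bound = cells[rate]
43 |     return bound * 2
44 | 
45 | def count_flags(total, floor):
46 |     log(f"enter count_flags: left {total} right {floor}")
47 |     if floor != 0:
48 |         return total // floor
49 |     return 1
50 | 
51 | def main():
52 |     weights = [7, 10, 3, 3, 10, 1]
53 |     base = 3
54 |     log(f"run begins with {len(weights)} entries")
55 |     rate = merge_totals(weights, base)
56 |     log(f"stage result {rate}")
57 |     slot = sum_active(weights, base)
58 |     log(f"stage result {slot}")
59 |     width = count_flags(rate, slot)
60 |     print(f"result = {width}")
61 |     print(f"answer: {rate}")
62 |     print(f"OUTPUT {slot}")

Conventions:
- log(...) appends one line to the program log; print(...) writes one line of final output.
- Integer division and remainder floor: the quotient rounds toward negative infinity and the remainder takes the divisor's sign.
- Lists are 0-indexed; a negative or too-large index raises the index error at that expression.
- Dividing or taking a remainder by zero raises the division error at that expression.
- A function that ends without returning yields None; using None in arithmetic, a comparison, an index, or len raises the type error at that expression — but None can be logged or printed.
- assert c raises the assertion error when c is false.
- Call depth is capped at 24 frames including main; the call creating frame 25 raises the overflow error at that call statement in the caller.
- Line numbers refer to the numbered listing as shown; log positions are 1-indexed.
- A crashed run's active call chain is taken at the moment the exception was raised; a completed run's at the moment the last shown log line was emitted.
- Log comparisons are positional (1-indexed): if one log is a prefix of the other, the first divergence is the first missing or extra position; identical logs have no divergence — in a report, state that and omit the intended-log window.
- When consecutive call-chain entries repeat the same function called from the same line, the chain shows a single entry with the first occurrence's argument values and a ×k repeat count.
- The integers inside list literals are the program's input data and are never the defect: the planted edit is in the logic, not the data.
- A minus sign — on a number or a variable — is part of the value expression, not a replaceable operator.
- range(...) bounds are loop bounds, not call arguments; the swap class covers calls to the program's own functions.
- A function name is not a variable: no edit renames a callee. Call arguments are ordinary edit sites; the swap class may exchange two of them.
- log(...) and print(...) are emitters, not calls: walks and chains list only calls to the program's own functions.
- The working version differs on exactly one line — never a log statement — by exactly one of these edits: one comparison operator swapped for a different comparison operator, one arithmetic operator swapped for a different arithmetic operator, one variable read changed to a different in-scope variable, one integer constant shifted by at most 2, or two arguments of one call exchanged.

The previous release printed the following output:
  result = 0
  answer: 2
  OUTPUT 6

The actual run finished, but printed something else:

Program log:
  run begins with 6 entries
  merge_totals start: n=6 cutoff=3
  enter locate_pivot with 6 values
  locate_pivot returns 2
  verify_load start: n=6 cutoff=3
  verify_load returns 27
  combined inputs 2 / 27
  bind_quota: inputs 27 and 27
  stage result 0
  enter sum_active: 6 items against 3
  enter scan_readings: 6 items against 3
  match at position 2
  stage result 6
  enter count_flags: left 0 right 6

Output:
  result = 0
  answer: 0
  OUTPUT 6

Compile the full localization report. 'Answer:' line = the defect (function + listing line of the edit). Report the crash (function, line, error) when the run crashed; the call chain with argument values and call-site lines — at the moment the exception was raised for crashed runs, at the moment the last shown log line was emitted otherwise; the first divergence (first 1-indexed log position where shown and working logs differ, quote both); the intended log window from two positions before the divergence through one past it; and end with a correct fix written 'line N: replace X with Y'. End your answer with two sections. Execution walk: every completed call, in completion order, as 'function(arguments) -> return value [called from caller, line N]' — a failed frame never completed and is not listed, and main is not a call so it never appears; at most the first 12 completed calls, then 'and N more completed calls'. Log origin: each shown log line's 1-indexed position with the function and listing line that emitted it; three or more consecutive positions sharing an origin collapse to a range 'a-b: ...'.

Answer: the defect is in merge_totals at line 30.
The tell: The log first diverges at position 8: the faulty run prints 'bind_quota: inputs 27 and 27' where the working version prints 'bind_quota: inputs 2 and 27'.
Call chain: main -> count_flags(0, 6) (called at line 59).
First divergence: position 8 — the shown line 'bind_quota: inputs 27 and 27' should read 'bind_quota: inputs 2 and 27'.
Intended log window:
  6: verify_load returns 27
  7: combined inputs 2 / 27
  8: bind_quota: inputs 2 and 27
  9: stage result 2
Execution walk:
  locate_pivot([7, 10, 3, 3, 10, 1]) -> 2  [called from merge_totals, line 27]
  verify_load([7, 10, 3, 3, 10, 1], 3) -> 27  [called from merge_totals, line 28]
  bind_quota(27, 27) -> 0  [called from merge_totals, line 30]
  merge_totals([7, 10, 3, 3, 10, 1], 3) -> 0  [called from main, line 55]
  scan_readings([7, 10, 3, 3, 10, 1], 3) -> 2  [called from sum_active, line 40]
  sum_active([7, 10, 3, 3, 10, 1], 3) -> 6  [called from main, line 57]
  count_flags(0, 6) -> 0  [called from main, line 59]
Log origins:
  1: logged in main at line 54
  2: logged in merge_totals at line 26
  3: logged in locate_pivot at line 2
  4: logged in locate_pivot at line 7
  5: logged in verify_load at line 11
  6: logged in verify_load at line 16
  7: logged in merge_totals at line 29
  8: logged in bind_quota at line 20
  9: logged in main at line 56
  10: logged in sum_active at line 39
  11: logged in scan_readings at line 33
  12: logged in sum_active at line 41
  13: logged in main at line 58
  14: logged in count_flags at line 46
A correct fix: line 30: replace `bind_quota(acc, acc)` with `bind_quota(quota, acc)`.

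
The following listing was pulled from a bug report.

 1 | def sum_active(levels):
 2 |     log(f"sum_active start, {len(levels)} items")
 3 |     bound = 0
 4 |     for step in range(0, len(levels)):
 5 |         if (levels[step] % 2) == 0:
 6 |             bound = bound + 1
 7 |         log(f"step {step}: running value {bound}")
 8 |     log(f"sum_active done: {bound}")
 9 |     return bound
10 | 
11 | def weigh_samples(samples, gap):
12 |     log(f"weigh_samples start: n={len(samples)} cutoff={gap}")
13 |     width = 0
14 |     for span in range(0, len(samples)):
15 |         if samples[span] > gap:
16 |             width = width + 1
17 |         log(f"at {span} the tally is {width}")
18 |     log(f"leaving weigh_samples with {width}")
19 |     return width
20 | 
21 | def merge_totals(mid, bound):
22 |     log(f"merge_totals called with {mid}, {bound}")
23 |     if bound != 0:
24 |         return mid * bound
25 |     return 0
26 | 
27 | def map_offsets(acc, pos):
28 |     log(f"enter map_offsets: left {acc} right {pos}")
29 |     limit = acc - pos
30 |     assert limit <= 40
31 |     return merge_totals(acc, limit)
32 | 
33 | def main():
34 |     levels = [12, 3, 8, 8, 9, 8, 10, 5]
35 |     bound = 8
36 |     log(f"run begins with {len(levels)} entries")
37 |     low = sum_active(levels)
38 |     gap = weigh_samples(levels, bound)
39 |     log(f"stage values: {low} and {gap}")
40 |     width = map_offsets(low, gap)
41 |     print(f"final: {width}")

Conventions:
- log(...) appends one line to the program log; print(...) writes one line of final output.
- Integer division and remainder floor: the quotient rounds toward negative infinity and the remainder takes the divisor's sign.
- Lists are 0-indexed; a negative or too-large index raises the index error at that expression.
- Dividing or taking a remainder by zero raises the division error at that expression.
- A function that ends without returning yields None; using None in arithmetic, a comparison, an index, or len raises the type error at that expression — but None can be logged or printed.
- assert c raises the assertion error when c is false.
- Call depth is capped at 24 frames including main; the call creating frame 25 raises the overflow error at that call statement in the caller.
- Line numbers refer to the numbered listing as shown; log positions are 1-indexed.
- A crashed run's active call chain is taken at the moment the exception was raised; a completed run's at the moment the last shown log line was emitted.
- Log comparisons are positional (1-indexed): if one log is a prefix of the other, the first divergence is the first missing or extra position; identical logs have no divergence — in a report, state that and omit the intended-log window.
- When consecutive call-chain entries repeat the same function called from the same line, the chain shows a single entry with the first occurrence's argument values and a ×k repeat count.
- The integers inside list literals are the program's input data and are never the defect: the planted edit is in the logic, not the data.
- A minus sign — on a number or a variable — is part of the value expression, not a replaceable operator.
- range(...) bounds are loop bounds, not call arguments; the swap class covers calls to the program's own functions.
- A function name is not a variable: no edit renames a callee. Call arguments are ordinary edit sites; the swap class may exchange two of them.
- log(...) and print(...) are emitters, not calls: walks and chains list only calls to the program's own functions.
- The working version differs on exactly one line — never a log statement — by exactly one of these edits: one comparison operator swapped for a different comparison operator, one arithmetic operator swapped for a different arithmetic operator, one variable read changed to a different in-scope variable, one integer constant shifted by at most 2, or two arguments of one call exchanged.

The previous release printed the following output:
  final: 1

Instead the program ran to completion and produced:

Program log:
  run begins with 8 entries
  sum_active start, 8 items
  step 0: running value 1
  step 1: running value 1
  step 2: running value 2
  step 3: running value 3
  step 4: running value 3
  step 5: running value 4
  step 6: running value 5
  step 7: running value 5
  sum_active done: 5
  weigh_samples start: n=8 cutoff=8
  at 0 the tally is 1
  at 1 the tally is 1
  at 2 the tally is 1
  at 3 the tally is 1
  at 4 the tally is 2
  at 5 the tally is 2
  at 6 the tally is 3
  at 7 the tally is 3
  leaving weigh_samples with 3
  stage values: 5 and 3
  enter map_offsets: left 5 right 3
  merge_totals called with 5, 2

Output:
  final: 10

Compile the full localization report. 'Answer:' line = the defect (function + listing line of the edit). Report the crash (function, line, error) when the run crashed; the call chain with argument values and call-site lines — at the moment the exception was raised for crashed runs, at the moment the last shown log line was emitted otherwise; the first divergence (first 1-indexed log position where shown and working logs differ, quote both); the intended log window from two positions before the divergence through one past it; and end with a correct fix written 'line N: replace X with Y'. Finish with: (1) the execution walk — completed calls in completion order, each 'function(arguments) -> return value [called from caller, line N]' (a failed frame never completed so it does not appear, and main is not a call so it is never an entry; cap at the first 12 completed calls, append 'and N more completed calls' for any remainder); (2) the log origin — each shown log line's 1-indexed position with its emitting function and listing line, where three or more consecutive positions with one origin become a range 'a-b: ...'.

Answer: the defect is in merge_totals at line 24.
The tell: No log line changed; the fault shows up purely in the output.
Call chain: main -> map_offsets(5, 3) (called at line 40) -> merge_totals(5, 2) (called at line 31).
First divergence: none; the two logs match at every position.
Execution walk:
  sum_active([12, 3, 8, 8, 9, 8, 10, 5]) -> 5  [called from main, line 37]
  weigh_samples([12, 3, 8, 8, 9, 8, 10, 5], 8) -> 3  [called from main, line 38]
  merge_totals(5, 2) -> 10  [called from map_offsets, line 31]
  map_offsets(5, 3) -> 10  [called from main, line 40]
Origin of each log line:
  1 — main, line 36
  2 — sum_active, line 2
  3-10 — sum_active, line 7
  11 — sum_active, line 8
  12 — weigh_samples, line 12
  13-20 — weigh_samples, line 17
  21 — weigh_samples, line 18
  22 — main, line 39
  23 — map_offsets, line 28
  24 — merge_totals, line 22
A correct fix: line 24: replace `*` with `%`.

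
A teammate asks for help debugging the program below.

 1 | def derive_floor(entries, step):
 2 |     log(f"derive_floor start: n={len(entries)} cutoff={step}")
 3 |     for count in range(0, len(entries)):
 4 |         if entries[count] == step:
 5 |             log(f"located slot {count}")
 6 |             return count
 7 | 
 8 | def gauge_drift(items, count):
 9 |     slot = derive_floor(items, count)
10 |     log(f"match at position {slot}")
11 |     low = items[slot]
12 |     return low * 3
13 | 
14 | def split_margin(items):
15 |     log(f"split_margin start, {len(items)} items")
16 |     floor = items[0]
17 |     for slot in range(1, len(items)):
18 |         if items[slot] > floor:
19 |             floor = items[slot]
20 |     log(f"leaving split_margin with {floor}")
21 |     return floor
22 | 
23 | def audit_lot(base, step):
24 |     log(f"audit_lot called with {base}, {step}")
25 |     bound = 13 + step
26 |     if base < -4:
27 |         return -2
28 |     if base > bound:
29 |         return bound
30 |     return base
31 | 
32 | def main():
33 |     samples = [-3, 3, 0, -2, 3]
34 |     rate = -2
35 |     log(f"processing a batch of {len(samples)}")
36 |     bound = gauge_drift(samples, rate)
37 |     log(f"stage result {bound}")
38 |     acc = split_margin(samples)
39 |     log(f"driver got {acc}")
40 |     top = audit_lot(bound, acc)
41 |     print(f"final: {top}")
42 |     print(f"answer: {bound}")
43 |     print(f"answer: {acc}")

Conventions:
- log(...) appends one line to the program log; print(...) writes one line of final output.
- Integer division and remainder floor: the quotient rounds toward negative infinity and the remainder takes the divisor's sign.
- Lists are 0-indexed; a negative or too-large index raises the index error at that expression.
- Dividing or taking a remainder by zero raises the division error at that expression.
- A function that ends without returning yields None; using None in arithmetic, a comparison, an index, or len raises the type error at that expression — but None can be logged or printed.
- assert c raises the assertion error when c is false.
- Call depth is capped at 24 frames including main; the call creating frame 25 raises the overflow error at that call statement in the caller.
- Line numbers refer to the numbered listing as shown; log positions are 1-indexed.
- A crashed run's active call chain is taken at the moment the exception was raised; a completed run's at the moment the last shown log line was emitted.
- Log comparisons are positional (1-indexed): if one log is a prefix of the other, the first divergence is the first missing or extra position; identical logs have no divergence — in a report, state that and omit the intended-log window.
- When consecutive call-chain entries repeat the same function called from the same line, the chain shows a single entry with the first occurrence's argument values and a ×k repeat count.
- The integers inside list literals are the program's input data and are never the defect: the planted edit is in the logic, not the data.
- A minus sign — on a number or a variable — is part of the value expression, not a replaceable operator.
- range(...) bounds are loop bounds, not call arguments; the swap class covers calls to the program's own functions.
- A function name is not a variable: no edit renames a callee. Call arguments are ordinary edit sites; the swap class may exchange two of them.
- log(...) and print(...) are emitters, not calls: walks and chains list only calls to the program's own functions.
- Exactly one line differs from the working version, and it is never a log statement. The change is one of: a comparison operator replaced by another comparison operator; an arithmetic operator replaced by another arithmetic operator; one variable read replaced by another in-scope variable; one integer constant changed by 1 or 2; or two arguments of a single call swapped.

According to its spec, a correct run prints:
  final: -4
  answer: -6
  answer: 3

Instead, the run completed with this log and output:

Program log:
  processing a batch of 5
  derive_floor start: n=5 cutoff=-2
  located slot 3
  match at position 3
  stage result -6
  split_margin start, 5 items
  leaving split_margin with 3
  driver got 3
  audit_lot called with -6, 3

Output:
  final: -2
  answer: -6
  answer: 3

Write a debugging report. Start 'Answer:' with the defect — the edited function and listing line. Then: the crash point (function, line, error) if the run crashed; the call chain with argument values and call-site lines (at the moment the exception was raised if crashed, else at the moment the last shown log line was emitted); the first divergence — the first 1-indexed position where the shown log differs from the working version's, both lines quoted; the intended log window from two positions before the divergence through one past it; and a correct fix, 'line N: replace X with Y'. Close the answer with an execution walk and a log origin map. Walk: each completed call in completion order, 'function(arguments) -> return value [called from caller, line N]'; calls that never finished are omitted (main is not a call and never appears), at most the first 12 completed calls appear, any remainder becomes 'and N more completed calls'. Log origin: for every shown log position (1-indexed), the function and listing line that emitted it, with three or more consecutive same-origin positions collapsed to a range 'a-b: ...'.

Answer: the defect is in audit_lot at line 27.
Key fact: The two runs log identically and part ways only at the printed values.
Call chain: main -> audit_lot(-6, 3) (called at line 40).
First divergence: none — the logs agree in full.
Execution walk:
  derive_floor([-3, 3, 0, -2, 3], -2) -> 3  [called from gauge_drift, line 9]
  gauge_drift([-3, 3, 0, -2, 3], -2) -> -6  [called from main, line 36]
  split_margin([-3, 3, 0, -2, 3]) -> 3  [called from main, line 38]
  audit_lot(-6, 3) -> -2  [called from main, line 40]
Origin of each log line:
  1: from main, line 35
  2: from derive_floor, line 2
  3: from derive_floor, line 5
  4: from gauge_drift, line 10
  5: from main, line 37
  6: from split_margin, line 15
  7: from split_margin, line 20
  8: from main, line 39
  9: from audit_lot, line 24
A correct fix: line 27: replace `-2` with `-4`.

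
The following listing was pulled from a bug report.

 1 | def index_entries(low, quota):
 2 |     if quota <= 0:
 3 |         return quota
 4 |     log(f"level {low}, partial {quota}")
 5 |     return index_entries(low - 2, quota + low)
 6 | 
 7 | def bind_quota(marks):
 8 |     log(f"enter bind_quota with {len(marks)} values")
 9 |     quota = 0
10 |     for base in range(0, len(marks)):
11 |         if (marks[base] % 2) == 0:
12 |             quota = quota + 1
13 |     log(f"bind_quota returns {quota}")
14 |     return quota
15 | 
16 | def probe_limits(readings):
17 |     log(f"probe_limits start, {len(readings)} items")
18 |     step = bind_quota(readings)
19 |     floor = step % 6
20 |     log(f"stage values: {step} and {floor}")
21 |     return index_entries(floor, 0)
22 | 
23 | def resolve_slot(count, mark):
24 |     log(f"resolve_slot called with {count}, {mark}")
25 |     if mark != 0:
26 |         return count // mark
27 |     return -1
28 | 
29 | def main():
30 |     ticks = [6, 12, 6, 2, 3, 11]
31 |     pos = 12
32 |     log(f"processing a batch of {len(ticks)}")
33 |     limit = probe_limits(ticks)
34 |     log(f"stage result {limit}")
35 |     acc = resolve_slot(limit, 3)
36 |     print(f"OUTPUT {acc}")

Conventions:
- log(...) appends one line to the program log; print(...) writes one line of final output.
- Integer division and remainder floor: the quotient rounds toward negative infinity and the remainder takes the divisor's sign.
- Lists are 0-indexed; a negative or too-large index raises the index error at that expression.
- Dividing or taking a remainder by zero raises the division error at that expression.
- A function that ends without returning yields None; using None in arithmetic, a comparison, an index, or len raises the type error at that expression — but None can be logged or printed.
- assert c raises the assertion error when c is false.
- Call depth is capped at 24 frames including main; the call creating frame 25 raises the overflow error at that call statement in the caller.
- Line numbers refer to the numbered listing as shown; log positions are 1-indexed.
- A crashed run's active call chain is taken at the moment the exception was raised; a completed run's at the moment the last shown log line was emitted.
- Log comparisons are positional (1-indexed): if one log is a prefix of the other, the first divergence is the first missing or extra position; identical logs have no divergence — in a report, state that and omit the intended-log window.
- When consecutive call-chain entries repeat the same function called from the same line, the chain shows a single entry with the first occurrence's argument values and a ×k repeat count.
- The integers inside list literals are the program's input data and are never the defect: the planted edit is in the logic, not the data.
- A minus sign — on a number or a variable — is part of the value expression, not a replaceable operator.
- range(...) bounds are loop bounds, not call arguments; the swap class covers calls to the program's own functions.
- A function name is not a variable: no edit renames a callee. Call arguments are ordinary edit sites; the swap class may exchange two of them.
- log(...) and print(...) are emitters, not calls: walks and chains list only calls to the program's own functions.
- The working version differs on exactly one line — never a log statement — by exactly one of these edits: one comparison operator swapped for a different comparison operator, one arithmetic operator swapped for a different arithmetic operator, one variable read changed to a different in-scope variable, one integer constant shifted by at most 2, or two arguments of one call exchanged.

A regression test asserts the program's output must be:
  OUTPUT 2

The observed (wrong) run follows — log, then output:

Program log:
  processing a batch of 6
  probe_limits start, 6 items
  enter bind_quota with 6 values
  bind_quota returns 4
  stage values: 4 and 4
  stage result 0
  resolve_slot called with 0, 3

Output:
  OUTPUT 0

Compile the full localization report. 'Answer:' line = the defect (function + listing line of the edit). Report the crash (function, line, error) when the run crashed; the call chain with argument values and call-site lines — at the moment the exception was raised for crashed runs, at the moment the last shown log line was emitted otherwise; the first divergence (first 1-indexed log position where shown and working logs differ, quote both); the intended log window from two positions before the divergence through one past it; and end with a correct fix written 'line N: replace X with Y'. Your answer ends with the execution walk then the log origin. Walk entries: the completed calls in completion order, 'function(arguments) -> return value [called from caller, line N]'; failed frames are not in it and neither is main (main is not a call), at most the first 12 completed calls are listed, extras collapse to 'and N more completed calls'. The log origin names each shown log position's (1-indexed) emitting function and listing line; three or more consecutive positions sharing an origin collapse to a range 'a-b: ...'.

Answer: the defect is in index_entries at line 2.
Key fact: At log position 6 the runs split — shown 'stage result 0', but the working version logs 'level 4, partial 0'.
Call chain: main -> resolve_slot(0, 3) (called at line 35).
First divergence: position 6 — shown 'stage result 0', intended 'level 4, partial 0'.
Intended log window:
  4: bind_quota returns 4
  5: stage values: 4 and 4
  6: level 4, partial 0
  7: level 2, partial 4
Execution walk:
  bind_quota([6, 12, 6, 2, 3, 11]) -> 4  [called from probe_limits, line 18]
  index_entries(4, 0) -> 0  [called from probe_limits, line 21]
  probe_limits([6, 12, 6, 2, 3, 11]) -> 0  [called from main, line 33]
  resolve_slot(0, 3) -> 0  [called from main, line 35]
Origin of each log line:
  1 — main, line 32
  2 — probe_limits, line 17
  3 — bind_quota, line 8
  4 — bind_quota, line 13
  5 — probe_limits, line 20
  6 — main, line 34
  7 — resolve_slot, line 24
A correct fix: line 2: replace `quota` with `low`.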